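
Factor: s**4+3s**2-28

Substitute u = s**2 to get a quadratic in u, then factor.
s**2+7 is irreducible over ℤ (always positive, so no real roots).
s**2-4 is a difference of squares.

(s+2)(s-2)(s**2+7)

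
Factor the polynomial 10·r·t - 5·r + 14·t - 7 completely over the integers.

Group as (10·r·t - 5·r) + (14·t - 7) = 5·r·(2·t - 1) + 7·(2·t - 1).
Both groups share the factor (2·t - 1).

(2·t - 1)·(5·r + 7)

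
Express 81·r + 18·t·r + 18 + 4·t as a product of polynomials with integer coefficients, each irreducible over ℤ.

Group as (18·t·r + 4·t) + (81·r + 18) = 2·t·(9·r + 2) + 9·(9·r + 2).
Both groups share the factor (9·r + 2).

(2·t + 9)·(9·r + 2)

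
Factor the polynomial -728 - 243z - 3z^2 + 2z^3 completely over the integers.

(2z + 7)(z + 8)(z - 13)

Testing divisors of the constant over divisors of the leading coefficient, z = -7/2 is a root, giving the factor (2z + 7) and quotient z^2 - 5z - 104.
The remaining quadratic factors as (z + 8)(z - 13).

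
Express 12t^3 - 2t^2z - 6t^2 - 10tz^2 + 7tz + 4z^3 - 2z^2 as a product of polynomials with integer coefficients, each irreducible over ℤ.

Group: 2t(6t^2 - 7tz + 2z^2) + (2z - 1)(6t^2 - 7tz + 2z^2); both groups contain (6t^2 - 7tz + 2z^2), so (2t + 2z - 1) is a factor with cofactor 6t^2 - 7tz + 2z^2.
The cofactor groups again: 6t^2 - 7tz + 2z^2 = 3t(2t - z) - 2z(2t - z); both groups contain (2t - z), giving (3t - 2z)(2t - z).

(2t + 2z - 1)(2t - z)(3t - 2z)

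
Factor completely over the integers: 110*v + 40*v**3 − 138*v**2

Pull out the common factor 2*v, then factor the remaining trinomial.

2*v*(4*v − 5)*(5*v − 11)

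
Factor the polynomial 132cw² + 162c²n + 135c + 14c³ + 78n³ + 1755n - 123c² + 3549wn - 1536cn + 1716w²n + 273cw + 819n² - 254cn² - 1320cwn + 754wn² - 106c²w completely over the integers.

(2c - 12w - 2n - 15)(7c - 11w - 3n - 9)(c + 13n)

Group: 2c(7c² - 11cw + 88cn - 9c - 143wn - 39n² - 117n) + (-12w - 2n - 15)(7c² - 11cw + 88cn - 9c - 143wn - 39n² - 117n); both groups contain (7c² - 11cw + 88cn - 9c - 143wn - 39n² - 117n), so (2c - 12w - 2n - 15) is a factor with cofactor 7c² - 11cw + 88cn - 9c - 143wn - 39n² - 117n.
The cofactor groups again: 7c² - 11cw + 88cn - 9c - 143wn - 39n² - 117n = c(7c - 11w - 3n - 9) + 13n(7c - 11w - 3n - 9); both groups contain (7c - 11w - 3n - 9), giving (c + 13n)(7c - 11w - 3n - 9).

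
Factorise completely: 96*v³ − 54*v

Pull out the common factor 6*v; 16*v² − 9 is a difference of squares.

6*v*(4*v + 3)*(4*v − 3)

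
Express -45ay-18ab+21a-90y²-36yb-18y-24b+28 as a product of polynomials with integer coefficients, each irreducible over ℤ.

-(3a+6y+4)(15y+6b-7)

Group: -3a(15y+6b-7) + (-6y-4)(15y+6b-7); both groups contain (15y+6b-7).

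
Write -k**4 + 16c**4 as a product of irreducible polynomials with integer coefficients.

Difference of squares twice: with A = 2c and B = k, A⁴ − B⁴ = (A² − B²)(A² + B²), and A² − B² factors again.

(2c + k)(2c - k)(4c**2 + k**2)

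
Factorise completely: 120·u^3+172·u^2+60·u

4·u·(5·u+3)·(6·u+5)

Pull out the common factor 4·u, then factor the remaining trinomial.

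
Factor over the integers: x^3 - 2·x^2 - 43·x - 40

(x + 1)·(x + 5)·(x - 8)

Among the possible rational roots, x = -5 is a root, so (x + 5) divides it; the quotient is x^2 - 7·x - 8.
The remaining quadratic factors as (x + 1)(x - 8).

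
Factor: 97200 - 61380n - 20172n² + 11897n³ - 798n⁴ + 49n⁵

(7n + 15)(7n - 10)(n - 3)(n² - 14n + 216)

By the rational root theorem, n = 10/7 is a root, so (7n - 10) divides it; the quotient is 7n⁴ - 104n³ + 1551n² - 666n - 9720.
Then n = 3 is a root, so (n - 3) is a factor; dividing leaves 7n³ - 83n² + 1302n + 3240.
Continuing, n = -15/7 is a root, giving the factor (7n + 15) and quotient n² - 14n + 216.
The quadratic n² - 14n + 216 has discriminant -668 < 0 and is irreducible over ℤ.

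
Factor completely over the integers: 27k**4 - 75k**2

3k**2(3k + 5)(3k - 5)

Factor out 3k**2, leaving 9k**2 - 25, which is a difference of two squares.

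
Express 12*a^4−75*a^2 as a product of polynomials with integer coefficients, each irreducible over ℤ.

Pull out the common factor 3*a^2; 4*a^2−25 is a difference of squares.

3*a^2*(2*a+5)*(2*a−5)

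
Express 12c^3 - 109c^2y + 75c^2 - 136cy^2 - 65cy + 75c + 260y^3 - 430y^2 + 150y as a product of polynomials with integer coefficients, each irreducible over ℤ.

(12c - 13y + 15)(c + 2y)(c - 10y + 5)

Group: 12c(c^2 - 8cy + 5c - 20y^2 + 10y) + (-13y + 15)(c^2 - 8cy + 5c - 20y^2 + 10y); both groups contain (c^2 - 8cy + 5c - 20y^2 + 10y), so (12c - 13y + 15) is a factor with cofactor c^2 - 8cy + 5c - 20y^2 + 10y.
The cofactor groups again: c^2 - 8cy + 5c - 20y^2 + 10y = c(c + 2y) + (-10y + 5)(c + 2y); both groups contain (c + 2y), giving (c - 10y + 5)(c + 2y).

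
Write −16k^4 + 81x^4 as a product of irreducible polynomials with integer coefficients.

Difference of squares twice: with A = 3x and B = 2k, A⁴ − B⁴ = (A² − B²)(A² + B²), and A² − B² factors again.

(3x − 2k)(3x + 2k)(9x^2 + 4k^2)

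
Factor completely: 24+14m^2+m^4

(m^2+12)(m^2+2)

Substitute u = m^2 to get a quadratic in u, then factor.
m^2+2 is irreducible over ℤ (always positive, so no real roots).
m^2+12 is irreducible over ℤ (always positive, so no real roots).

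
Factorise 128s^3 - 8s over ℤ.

Factor out 8s, leaving 16s^2 - 1, which is a difference of two squares.

8s(4s + 1)(4s - 1)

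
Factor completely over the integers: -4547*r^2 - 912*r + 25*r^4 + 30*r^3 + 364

(5*r + 2)*(5*r - 1)*(r + 14)*(r - 13)

Among the possible rational roots, r = -14 is a root, so (r + 14) divides it; the quotient is 25*r^3 - 320*r^2 - 67*r + 26.
Continuing, r = -2/5 is a root, giving the factor (5*r + 2) and quotient 5*r^2 - 66*r + 13.
The remaining quadratic factors as (r - 13)(5*r - 1).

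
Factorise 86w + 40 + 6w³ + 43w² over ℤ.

By the rational root theorem, w = −4 is a root, so (w + 4) is a factor; dividing leaves 6w² + 19w + 10.
The remaining quadratic factors as (3w + 2)(2w + 5).

(2w + 5)(3w + 2)(w + 4)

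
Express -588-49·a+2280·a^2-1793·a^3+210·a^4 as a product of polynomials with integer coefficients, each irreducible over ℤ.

(5·a-4)·(6·a-7)·(7·a+3)·(a-7)

Testing divisors of the constant over divisors of the leading coefficient, a = 7/6 is a root, giving the factor (6·a-7) and quotient 35·a^3-258·a^2+79·a+84.
Continuing, a = 4/5 is a root, so (5·a-4) is a factor; dividing leaves 7·a^2-46·a-21.
The remaining quadratic factors as (7·a+3)(a-7).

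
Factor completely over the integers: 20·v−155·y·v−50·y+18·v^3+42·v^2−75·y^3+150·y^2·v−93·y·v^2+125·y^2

Group: 5·y·(−15·y^2+24·y·v+25·y−9·v^2−21·v−10) − 2·v·(−15·y^2+24·y·v+25·y−9·v^2−21·v−10); both groups contain (−15·y^2+24·y·v+25·y−9·v^2−21·v−10), so (5·y−2·v) is a factor with cofactor −15·y^2+24·y·v+25·y−9·v^2−21·v−10.
The cofactor groups again: −15·y^2+24·y·v+25·y−9·v^2−21·v−10 = −5·y·(3·y−3·v−2) + (3·v+5)·(3·y−3·v−2); both groups contain (3·y−3·v−2), giving −(5·y−3·v−5)·(3·y−3·v−2).

−(5·y−2·v)·(3·y−3·v−2)·(5·y−3·v−5)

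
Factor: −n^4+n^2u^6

−n^2(n+u^3)(n−u^3)

Pull out the common factor n^2, leaving −n^2+u^6.
Recognize a difference of squares with the parts u^3 and n.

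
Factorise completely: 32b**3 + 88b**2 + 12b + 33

Group as (32b**3 + 12b) + (88b**2 + 33) = 4b(8b**2 + 3) + 11(8b**2 + 3).
Both groups share the factor (8b**2 + 3).

(4b + 11)(8b**2 + 3)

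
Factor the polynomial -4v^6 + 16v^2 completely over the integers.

Every term has a factor of 4v^2; factoring it out leaves -v^4 + 4.
Recognize a difference of squares with the parts 2 and v^2.

-4v^2(v^2 + 2)(v^2 - 2)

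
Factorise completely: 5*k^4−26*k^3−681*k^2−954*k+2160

By the rational root theorem, k = 15 is a root, giving the factor (k−15) and quotient 5*k^3+49*k^2+54*k−144.
Continuing, k = 6/5 is a root, giving the factor (5*k−6) and quotient k^2+11*k+24.
The remaining quadratic factors as (k+8)(k+3).

(5*k−6)*(k+3)*(k+8)*(k−15)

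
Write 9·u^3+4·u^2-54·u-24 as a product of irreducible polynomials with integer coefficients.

Group as (9·u^3-54·u) + (4·u^2-24) = 9·u·(u^2-6) + 4·(u^2-6).
Both groups share the factor (u^2-6).

(9·u+4)·(u^2-6)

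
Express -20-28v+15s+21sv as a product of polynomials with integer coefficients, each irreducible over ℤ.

Group as (21sv+15s) + (-28v-20) = 3s(7v+5) - 4(7v+5).
Both groups share the factor (7v+5).

(3s-4)(7v+5)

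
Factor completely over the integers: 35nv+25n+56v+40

Group as (35nv+25n) + (56v+40) = 5n(7v+5) + 8(7v+5).
Both groups share the factor (7v+5).

(5n+8)(7v+5)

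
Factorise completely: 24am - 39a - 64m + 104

Group as (24am - 39a) + (-64m + 104) = 3a(8m - 13) - 8(8m - 13).
Both groups share the factor (8m - 13).

(3a - 8)(8m - 13)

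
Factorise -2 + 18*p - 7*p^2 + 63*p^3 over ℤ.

(9*p - 1)*(7*p^2 + 2)

Group as (63*p^3 + 18*p) + (-7*p^2 - 2) = 9*p*(7*p^2 + 2) - (7*p^2 + 2).
Both groups share the factor (7*p^2 + 2).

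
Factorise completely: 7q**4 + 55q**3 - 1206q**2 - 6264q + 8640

(7q - 8)(q + 15)(q + 6)(q - 12)

By the rational root theorem, q = 12 is a root, giving the factor (q - 12) and quotient 7q**3 + 139q**2 + 462q - 720.
Then q = -6 is a root, so (q + 6) is a factor; dividing leaves 7q**2 + 97q - 120.
The remaining quadratic factors as (q + 15)(7q - 8).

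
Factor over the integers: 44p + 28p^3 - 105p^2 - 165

(4p - 15)(7p^2 + 11)

Group as (28p^3 + 44p) + (-105p^2 - 165) = 4p(7p^2 + 11) - 15(7p^2 + 11).
Both groups share the factor (7p^2 + 11).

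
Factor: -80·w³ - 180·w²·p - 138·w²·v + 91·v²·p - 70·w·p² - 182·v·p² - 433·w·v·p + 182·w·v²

Group: 2·w·(-40·w² - 69·w·v - 70·w·p + 91·v² - 182·v·p) + p·(-40·w² - 69·w·v - 70·w·p + 91·v² - 182·v·p); both groups contain (-40·w² - 69·w·v - 70·w·p + 91·v² - 182·v·p), so (2·w + p) is a factor with cofactor -40·w² - 69·w·v - 70·w·p + 91·v² - 182·v·p.
The cofactor groups again: -40·w² - 69·w·v - 70·w·p + 91·v² - 182·v·p = -5·w·(8·w - 7·v + 14·p) - 13·v·(8·w - 7·v + 14·p); both groups contain (8·w - 7·v + 14·p), giving -(5·w + 13·v)·(8·w - 7·v + 14·p).

-(5·w + 13·v)·(8·w - 7·v + 14·p)·(2·w + p)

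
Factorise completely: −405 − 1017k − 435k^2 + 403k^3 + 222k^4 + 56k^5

(2k − 3)(4k + 3)(7k + 5)(k^2 + 4k + 9)

By the rational root theorem, k = 3/2 is a root, so (2k − 3) divides it; the quotient is 28k^4 + 153k^3 + 431k^2 + 429k + 135.
Continuing, k = −5/7 is a root, so (7k + 5) divides it; the quotient is 4k^3 + 19k^2 + 48k + 27.
Next, k = −3/4 is a root, so (4k + 3) is a factor; dividing leaves k^2 + 4k + 9.
The quadratic k^2 + 4k + 9 has discriminant −20 < 0 and is irreducible over ℤ.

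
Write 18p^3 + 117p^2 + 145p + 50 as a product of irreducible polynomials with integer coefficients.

(3p + 2)(6p + 5)(p + 5)

Testing divisors of the constant over divisors of the leading coefficient, p = −5 is a root, so (p + 5) divides it; the quotient is 18p^2 + 27p + 10.
The remaining quadratic factors as (6p + 5)(3p + 2).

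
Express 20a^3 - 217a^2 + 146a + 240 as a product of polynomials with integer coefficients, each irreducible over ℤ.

(4a + 3)(5a - 8)(a - 10)

Testing divisors of the constant over divisors of the leading coefficient, a = 8/5 is a root, so (5a - 8) divides it; the quotient is 4a^2 - 37a - 30.
The remaining quadratic factors as (4a + 3)(a - 10).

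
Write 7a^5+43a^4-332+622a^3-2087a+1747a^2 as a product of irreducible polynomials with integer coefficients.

By the rational root theorem, a = 1 is a root, so (a-1) divides it; the quotient is 7a^4+50a^3+672a^2+2419a+332.
Then a = -4 is a root, so (a+4) is a factor; dividing leaves 7a^3+22a^2+584a+83.
Continuing, a = -1/7 is a root, giving the factor (7a+1) and quotient a^2+3a+83.
The quadratic a^2+3a+83 has discriminant -323 < 0 and is irreducible over ℤ.

(7a+1)(a+4)(a-1)(a^2+3a+83)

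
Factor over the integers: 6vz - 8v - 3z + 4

Group as (6vz - 8v) + (-3z + 4) = 2v(3z - 4) - (3z - 4).
Both groups share the factor (3z - 4).

(2v - 1)(3z - 4)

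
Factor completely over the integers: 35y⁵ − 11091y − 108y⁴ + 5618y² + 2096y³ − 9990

By the rational root theorem, y = −3 is a root, so (y + 3) divides it; the quotient is 35y⁴ − 213y³ + 2735y² − 2587y − 3330.
Continuing, y = −5/7 is a root, so (7y + 5) is a factor; dividing leaves 5y³ − 34y² + 415y − 666.
Continuing, y = 9/5 is a root, giving the factor (5y − 9) and quotient y² − 5y + 74.
The quadratic y² − 5y + 74 has discriminant −271 < 0 and is irreducible over ℤ.

(5y − 9)(7y + 5)(y + 3)(y² − 5y + 74)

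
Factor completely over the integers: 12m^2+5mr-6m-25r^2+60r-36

(3m+5r-6)(4m-5r+6)

Group: 4m(3m+5r-6) + (-5r+6)(3m+5r-6); both groups contain (3m+5r-6).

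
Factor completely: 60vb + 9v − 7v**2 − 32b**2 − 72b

Group: −7v(v − 8b) + (4b + 9)(v − 8b); both groups contain (v − 8b).

−(7v − 4b − 9)(v − 8b)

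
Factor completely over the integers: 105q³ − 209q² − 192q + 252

(3q − 7)(5q + 6)(7q − 6)

Among the possible rational roots, q = 6/7 is a root, giving the factor (7q − 6) and quotient 15q² − 17q − 42.
The remaining quadratic factors as (5q + 6)(3q − 7).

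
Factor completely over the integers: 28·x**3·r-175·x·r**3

7·r·x·(2·x-5·r)·(2·x+5·r)

Pull out the common factor 7·x·r; 4·x**2-25·r**2 is a difference of squares.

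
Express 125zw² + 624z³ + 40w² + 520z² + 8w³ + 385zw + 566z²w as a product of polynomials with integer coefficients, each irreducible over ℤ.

Group: 13z(48z² + 14zw + 40z + w² + 5w) + 8w(48z² + 14zw + 40z + w² + 5w); both groups contain (48z² + 14zw + 40z + w² + 5w), so (13z + 8w) is a factor with cofactor 48z² + 14zw + 40z + w² + 5w.
The cofactor groups again: 48z² + 14zw + 40z + w² + 5w = 8z(6z + w + 5) + w(6z + w + 5); both groups contain (6z + w + 5), giving (8z + w)(6z + w + 5).

(13z + 8w)(6z + w + 5)(8z + w)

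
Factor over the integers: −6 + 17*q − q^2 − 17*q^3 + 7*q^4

(7*q − 3)*(q + 1)*(q − 1)*(q − 2)

Among the possible rational roots, q = −1 is a root, giving the factor (q + 1) and quotient 7*q^3 − 24*q^2 + 23*q − 6.
Then q = 1 is a root, giving the factor (q − 1) and quotient 7*q^2 − 17*q + 6.
The remaining quadratic factors as (q − 2)(7*q − 3).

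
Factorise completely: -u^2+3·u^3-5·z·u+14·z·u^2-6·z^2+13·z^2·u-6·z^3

-(z-3·u+1)·(2·z+u)·(3·z+u)

Group: 3·z·(-2·z^2+5·z·u-2·z+3·u^2-u) + u·(-2·z^2+5·z·u-2·z+3·u^2-u); both groups contain (-2·z^2+5·z·u-2·z+3·u^2-u), so (3·z+u) is a factor with cofactor -2·z^2+5·z·u-2·z+3·u^2-u.
The cofactor groups again: -2·z^2+5·z·u-2·z+3·u^2-u = -z·(2·z+u) + (3·u-1)·(2·z+u); both groups contain (2·z+u), giving -(z-3·u+1)·(2·z+u).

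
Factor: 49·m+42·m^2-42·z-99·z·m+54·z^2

(9·z-6·m-7)·(6·z-7·m)

Group: 6·z·(9·z-6·m-7) - 7·m·(9·z-6·m-7); both groups contain (9·z-6·m-7).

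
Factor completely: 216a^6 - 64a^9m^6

Pull out the common factor 8a^6, leaving -8a^3m^6 + 27.
Recognize a difference of cubes with the parts 3 and 2am^2.

-8a^6(2am^2 - 3)(4a^2m^4 + 6am^2 + 9)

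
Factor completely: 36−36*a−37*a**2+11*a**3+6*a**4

(2*a+3)*(3*a−2)*(a+3)*(a−2)

Testing divisors of the constant over divisors of the leading coefficient, a = −3/2 is a root, so (2*a+3) is a factor; dividing leaves 3*a**3+a**2−20*a+12.
Continuing, a = 2 is a root, giving the factor (a−2) and quotient 3*a**2+7*a−6.
The remaining quadratic factors as (a+3)(3*a−2).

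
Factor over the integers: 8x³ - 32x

Factor out 8x, leaving x² - 4, which is a difference of two squares.

8x(x + 2)(x - 2)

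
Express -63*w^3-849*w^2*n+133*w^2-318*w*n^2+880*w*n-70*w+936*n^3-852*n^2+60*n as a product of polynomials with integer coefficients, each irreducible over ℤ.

Group: 9*w*(-7*w^2-85*w*n+7*w+78*n^2-6*n) + (12*n-10)*(-7*w^2-85*w*n+7*w+78*n^2-6*n); both groups contain (-7*w^2-85*w*n+7*w+78*n^2-6*n), so (9*w+12*n-10) is a factor with cofactor -7*w^2-85*w*n+7*w+78*n^2-6*n.
The cofactor groups again: -7*w^2-85*w*n+7*w+78*n^2-6*n = -w*(7*w-6*n) + (-13*n+1)*(7*w-6*n); both groups contain (7*w-6*n), giving -(w+13*n-1)*(7*w-6*n).

-(7*w-6*n)*(9*w+12*n-10)*(w+13*n-1)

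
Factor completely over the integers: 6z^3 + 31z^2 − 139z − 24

(6z + 1)(z + 8)(z − 3)

Among the possible rational roots, z = −8 is a root, giving the factor (z + 8) and quotient 6z^2 − 17z − 3.
The remaining quadratic factors as (6z + 1)(z − 3).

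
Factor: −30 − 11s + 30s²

(5s − 6)(6s + 5)

Need a pair with product 30·(−30) = −900 and sum −11: that's −36 and 25.
Split the middle term: 30s² − 36s + 25s − 30 = 6s(5s − 6) + 5(5s − 6).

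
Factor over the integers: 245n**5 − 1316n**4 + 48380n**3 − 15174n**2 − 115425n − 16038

(5n − 9)(7n + 1)(7n + 9)(n**2 − 5n + 198)

Testing divisors of the constant over divisors of the leading coefficient, n = 9/5 is a root, giving the factor (5n − 9) and quotient 49n**4 − 175n**3 + 9361n**2 + 13815n + 1782.
Continuing, n = −9/7 is a root, so (7n + 9) divides it; the quotient is 7n**3 − 34n**2 + 1381n + 198.
Continuing, n = −1/7 is a root, so (7n + 1) divides it; the quotient is n**2 − 5n + 198.
The quadratic n**2 − 5n + 198 has discriminant −767 < 0 and is irreducible over ℤ.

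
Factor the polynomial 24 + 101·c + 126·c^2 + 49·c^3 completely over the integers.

Trying the rational-root candidates, c = -8/7 is a root, so (7·c + 8) divides it; the quotient is 7·c^2 + 10·c + 3.
The remaining quadratic factors as (c + 1)(7·c + 3).

(7·c + 3)·(7·c + 8)·(c + 1)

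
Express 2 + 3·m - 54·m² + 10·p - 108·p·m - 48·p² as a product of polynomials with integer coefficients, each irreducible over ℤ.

-(8·p + 6·m + 1)·(6·p + 9·m - 2)

Group: -6·p·(8·p + 6·m + 1) + (-9·m + 2)·(8·p + 6·m + 1); both groups contain (8·p + 6·m + 1).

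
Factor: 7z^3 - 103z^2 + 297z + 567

By the rational root theorem, z = 9 is a root, so (z - 9) is a factor; dividing leaves 7z^2 - 40z - 63.
The remaining quadratic factors as (z - 7)(7z + 9).

(7z + 9)(z - 7)(z - 9)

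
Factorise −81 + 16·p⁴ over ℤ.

(2·p + 3)·(2·p − 3)·(4·p² + 9)

(2·p)⁴ − (3)⁴ = ((2·p)² − (3)²)((2·p)² + (3)²); the first factor splits again, the second (4·p² + 9) is irreducible.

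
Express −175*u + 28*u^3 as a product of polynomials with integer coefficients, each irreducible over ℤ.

Pull out the common factor 7*u; 4*u^2 − 25 is a difference of squares.

7*u*(2*u + 5)*(2*u − 5)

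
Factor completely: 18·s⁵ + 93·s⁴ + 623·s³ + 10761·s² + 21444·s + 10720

(3·s + 4)·(6·s + 5)·(s + 8)·(s² - 5·s + 67)

Among the possible rational roots, s = -5/6 is a root, so (6·s + 5) is a factor; dividing leaves 3·s⁴ + 13·s³ + 93·s² + 1716·s + 2144.
Next, s = -8 is a root, giving the factor (s + 8) and quotient 3·s³ - 11·s² + 181·s + 268.
Continuing, s = -4/3 is a root, so (3·s + 4) is a factor; dividing leaves s² - 5·s + 67.
The quadratic s² - 5·s + 67 has discriminant -243 < 0 and is irreducible over ℤ.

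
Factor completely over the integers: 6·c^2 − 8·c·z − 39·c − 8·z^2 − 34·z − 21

(6·c + 4·z + 3)·(c − 2·z − 7)

Group: c·(6·c + 4·z + 3) + (−2·z − 7)·(6·c + 4·z + 3); both groups contain (6·c + 4·z + 3).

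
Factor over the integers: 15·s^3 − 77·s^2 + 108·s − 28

(3·s − 1)·(5·s − 14)·(s − 2)

Testing divisors of the constant over divisors of the leading coefficient, s = 14/5 is a root, so (5·s − 14) divides it; the quotient is 3·s^2 − 7·s + 2.
The remaining quadratic factors as (s − 2)(3·s − 1).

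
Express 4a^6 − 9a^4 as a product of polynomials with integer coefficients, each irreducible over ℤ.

a^4(2a + 3)(2a − 3)

Factor out a^4 first: what remains is 4a^2 − 9.
Recognize a difference of squares with the parts 2a and 3.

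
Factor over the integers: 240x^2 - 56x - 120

Pull out the common factor 8, then factor the remaining trinomial.

8(5x + 3)(6x - 5)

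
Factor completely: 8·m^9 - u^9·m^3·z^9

-m^3·(u^3·z^3 - 2·m^2)·(u^6·z^6 + 2·u^3·m^2·z^3 + 4·m^4)

Factor out m^3 first: what remains is -u^9·z^9 + 8·m^6.
Recognize a difference of cubes with the parts 2·m^2 and u^3·z^3.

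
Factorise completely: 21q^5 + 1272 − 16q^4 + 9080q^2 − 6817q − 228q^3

(3q − 1)(7q − 3)(q + 8)(q^2 − 8q + 53)

Among the possible rational roots, q = −8 is a root, so (q + 8) divides it; the quotient is 21q^4 − 184q^3 + 1244q^2 − 872q + 159.
Next, q = 1/3 is a root, so (3q − 1) is a factor; dividing leaves 7q^3 − 59q^2 + 395q − 159.
Then q = 3/7 is a root, so (7q − 3) is a factor; dividing leaves q^2 − 8q + 53.
The quadratic q^2 − 8q + 53 has discriminant −148 < 0 and is irreducible over ℤ.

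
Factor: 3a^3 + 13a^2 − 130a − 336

(3a + 7)(a + 8)(a − 6)

By the rational root theorem, a = −8 is a root, so (a + 8) divides it; the quotient is 3a^2 − 11a − 42.
The remaining quadratic factors as (3a + 7)(a − 6).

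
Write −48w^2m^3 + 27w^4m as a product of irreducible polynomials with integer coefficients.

3mw^2(3w − 4m)(3w + 4m)

Factor out 3w^2m, leaving 9w^2 − 16m^2, which is a difference of two squares.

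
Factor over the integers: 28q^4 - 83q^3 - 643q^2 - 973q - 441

(4q + 7)(7q + 9)(q + 1)(q - 7)

Testing divisors of the constant over divisors of the leading coefficient, q = -1 is a root, giving the factor (q + 1) and quotient 28q^3 - 111q^2 - 532q - 441.
Next, q = -7/4 is a root, giving the factor (4q + 7) and quotient 7q^2 - 40q - 63.
The remaining quadratic factors as (q - 7)(7q + 9).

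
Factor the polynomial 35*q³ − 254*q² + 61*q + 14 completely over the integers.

By the rational root theorem, q = −1/7 is a root, so (7*q + 1) is a factor; dividing leaves 5*q² − 37*q + 14.
The remaining quadratic factors as (5*q − 2)(q − 7).

(5*q − 2)*(7*q + 1)*(q − 7)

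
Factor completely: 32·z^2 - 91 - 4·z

Need a pair with product 32·(-91) = -2912 and sum -4: that's -56 and 52.
Split the middle term: 32·z^2 - 56·z + 52·z - 91 = 8·z·(4·z - 7) + 13·(4·z - 7).

(4·z - 7)·(8·z + 13)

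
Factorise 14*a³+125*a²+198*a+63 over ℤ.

(2*a+3)*(7*a+3)*(a+7)

By the rational root theorem, a = -3/2 is a root, giving the factor (2*a+3) and quotient 7*a²+52*a+21.
The remaining quadratic factors as (a+7)(7*a+3).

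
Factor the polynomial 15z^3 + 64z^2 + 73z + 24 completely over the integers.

Trying the rational-root candidates, z = −8/3 is a root, so (3z + 8) is a factor; dividing leaves 5z^2 + 8z + 3.
The remaining quadratic factors as (5z + 3)(z + 1).

(3z + 8)(5z + 3)(z + 1)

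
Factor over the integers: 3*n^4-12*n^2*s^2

Factor out 3*n^2, leaving n^2-4*s^2, which is a difference of two squares.

3*n^2*(n+2*s)*(n-2*s)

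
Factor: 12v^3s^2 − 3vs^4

Factor out 3vs^2, leaving 4v^2 − s^2, which is a difference of two squares.

3s^2v(2v − s)(2v + s)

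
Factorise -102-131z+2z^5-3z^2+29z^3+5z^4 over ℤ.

(2z+3)(z+1)(z-2)(z^2+2z+17)

Trying the rational-root candidates, z = 2 is a root, giving the factor (z-2) and quotient 2z^4+9z^3+47z^2+91z+51.
Next, z = -3/2 is a root, so (2z+3) is a factor; dividing leaves z^3+3z^2+19z+17.
Next, z = -1 is a root, giving the factor (z+1) and quotient z^2+2z+17.
The quadratic z^2+2z+17 has discriminant -64 < 0 and is irreducible over ℤ.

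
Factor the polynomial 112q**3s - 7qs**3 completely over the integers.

Factor out 7qs, leaving 16q**2 - s**2, which is a difference of two squares.

7qs(4q + s)(4q - s)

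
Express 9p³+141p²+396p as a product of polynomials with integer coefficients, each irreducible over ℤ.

Pull out the common factor 3p, then factor the remaining trinomial.

3p(3p+11)(p+12)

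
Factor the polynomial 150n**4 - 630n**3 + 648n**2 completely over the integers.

Pull out the common factor 6n**2, then factor the remaining trinomial.

6n**2(5n - 12)(5n - 9)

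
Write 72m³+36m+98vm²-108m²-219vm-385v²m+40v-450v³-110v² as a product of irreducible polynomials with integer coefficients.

Group: 9v(-50v²-65vm+10v-18m²+9m) + (-4m+4)(-50v²-65vm+10v-18m²+9m); both groups contain (-50v²-65vm+10v-18m²+9m), so (9v-4m+4) is a factor with cofactor -50v²-65vm+10v-18m²+9m.
The cofactor groups again: -50v²-65vm+10v-18m²+9m = -5v(10v+9m) + (-2m+1)(10v+9m); both groups contain (10v+9m), giving -(5v+2m-1)(10v+9m).

-(9v-4m+4)(5v+2m-1)(10v+9m)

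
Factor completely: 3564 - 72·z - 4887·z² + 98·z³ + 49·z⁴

Testing divisors of the constant over divisors of the leading coefficient, z = -6/7 is a root, giving the factor (7·z + 6) and quotient 7·z³ + 8·z² - 705·z + 594.
Next, z = 6/7 is a root, giving the factor (7·z - 6) and quotient z² + 2·z - 99.
The remaining quadratic factors as (z + 11)(z - 9).

(7·z + 6)·(7·z - 6)·(z + 11)·(z - 9)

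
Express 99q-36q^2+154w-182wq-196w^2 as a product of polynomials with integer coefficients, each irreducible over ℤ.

Group: -14w(14w+4q-11) - 9q(14w+4q-11); both groups contain (14w+4q-11).

-(14w+4q-11)(14w+9q)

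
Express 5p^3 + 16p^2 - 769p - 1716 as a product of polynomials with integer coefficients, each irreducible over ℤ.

Testing divisors of the constant over divisors of the leading coefficient, p = -13 is a root, so (p + 13) divides it; the quotient is 5p^2 - 49p - 132.
The remaining quadratic factors as (p - 12)(5p + 11).

(5p + 11)(p + 13)(p - 12)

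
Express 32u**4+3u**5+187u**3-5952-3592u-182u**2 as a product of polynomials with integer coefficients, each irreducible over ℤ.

Testing divisors of the constant over divisors of the leading coefficient, u = -3 is a root, so (u+3) is a factor; dividing leaves 3u**4+23u**3+118u**2-536u-1984.
Next, u = -8/3 is a root, so (3u+8) is a factor; dividing leaves u**3+5u**2+26u-248.
Continuing, u = 4 is a root, giving the factor (u-4) and quotient u**2+9u+62.
The quadratic u**2+9u+62 has discriminant -167 < 0 and is irreducible over ℤ.

(3u+8)(u+3)(u-4)(u**2+9u+62)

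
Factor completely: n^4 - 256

(n + 4)*(n - 4)*(n^2 + 16)

Write as (n^2)² − (16)², then factor n^2 - 16 once more.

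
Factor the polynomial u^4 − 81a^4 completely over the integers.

Difference of squares twice: with A = u and B = 3a, A⁴ − B⁴ = (A² − B²)(A² + B²), and A² − B² factors again.

(u − 3a)(u + 3a)(u^2 + 9a^2)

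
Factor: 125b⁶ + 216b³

Factor out b³ first: what remains is 125b³ + 216.
Recognize a sum of cubes with the parts 6 and 5b.

b³(5b + 6)(25b² - 30b + 36)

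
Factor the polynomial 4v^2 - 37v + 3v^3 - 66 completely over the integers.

(3v - 11)(v + 2)(v + 3)

Among the possible rational roots, v = 11/3 is a root, so (3v - 11) is a factor; dividing leaves v^2 + 5v + 6.
The remaining quadratic factors as (v + 2)(v + 3).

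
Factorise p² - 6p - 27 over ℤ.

Two integers with product -27 and sum -6 are 3 and -9.

(p + 3)(p - 9)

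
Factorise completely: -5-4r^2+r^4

(r^2+1)(r^2-5)

Substitute u = r^2 to get a quadratic in u, then factor.
r^2+1 is irreducible over ℤ (sum of squares).
r^2-5 is irreducible over ℤ (5 is not a perfect square).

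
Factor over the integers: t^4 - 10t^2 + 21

Substitute u = t^2 to get a quadratic in u, then factor.
t^2 - 7 is irreducible over ℤ (7 is not a perfect square).
t^2 - 3 is irreducible over ℤ (3 is not a perfect square).

(t^2 - 3)(t^2 - 7)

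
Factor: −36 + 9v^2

9(v + 2)(v − 2)

Pull out the common factor 9; v^2 − 4 is a difference of squares.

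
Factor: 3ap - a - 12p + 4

(3p - 1)(a - 4)

Group as (3ap - a) + (-12p + 4) = a(3p - 1) - 4(3p - 1).
Both groups share the factor (3p - 1).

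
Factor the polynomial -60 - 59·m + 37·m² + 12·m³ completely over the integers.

(3·m - 5)·(4·m + 3)·(m + 4)

By the rational root theorem, m = 5/3 is a root, giving the factor (3·m - 5) and quotient 4·m² + 19·m + 12.
The remaining quadratic factors as (m + 4)(4·m + 3).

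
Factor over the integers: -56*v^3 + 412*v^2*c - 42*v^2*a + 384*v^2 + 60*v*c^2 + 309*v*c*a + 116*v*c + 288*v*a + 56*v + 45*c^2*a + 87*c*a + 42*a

Group: 2*v*(-28*v^2 - 4*v*c - 21*v*a - 4*v - 3*c*a - 3*a) + (-15*c - 14)*(-28*v^2 - 4*v*c - 21*v*a - 4*v - 3*c*a - 3*a); both groups contain (-28*v^2 - 4*v*c - 21*v*a - 4*v - 3*c*a - 3*a), so (2*v - 15*c - 14) is a factor with cofactor -28*v^2 - 4*v*c - 21*v*a - 4*v - 3*c*a - 3*a.
The cofactor groups again: -28*v^2 - 4*v*c - 21*v*a - 4*v - 3*c*a - 3*a = -7*v*(4*v + 3*a) + (-c - 1)*(4*v + 3*a); both groups contain (4*v + 3*a), giving -(7*v + c + 1)*(4*v + 3*a).

-(2*v - 15*c - 14)*(4*v + 3*a)*(7*v + c + 1)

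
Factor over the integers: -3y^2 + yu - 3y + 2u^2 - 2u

Group: -y(3y + 2u) + (u - 1)(3y + 2u); both groups contain (3y + 2u).

-(y - u + 1)(3y + 2u)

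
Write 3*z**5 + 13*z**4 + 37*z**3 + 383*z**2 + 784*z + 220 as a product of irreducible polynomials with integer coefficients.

(3*z + 1)*(z + 2)*(z + 5)*(z**2 - 3*z + 22)

By the rational root theorem, z = -5 is a root, so (z + 5) is a factor; dividing leaves 3*z**4 - 2*z**3 + 47*z**2 + 148*z + 44.
Then z = -2 is a root, so (z + 2) is a factor; dividing leaves 3*z**3 - 8*z**2 + 63*z + 22.
Continuing, z = -1/3 is a root, so (3*z + 1) divides it; the quotient is z**2 - 3*z + 22.
The quadratic z**2 - 3*z + 22 has discriminant -79 < 0 and is irreducible over ℤ.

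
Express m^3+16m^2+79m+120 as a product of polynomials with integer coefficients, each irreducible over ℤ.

Trying the rational-root candidates, m = −8 is a root, giving the factor (m+8) and quotient m^2+8m+15.
The remaining quadratic factors as (m+3)(m+5).

(m+3)(m+5)(m+8)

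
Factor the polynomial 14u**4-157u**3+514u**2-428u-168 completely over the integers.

(2u-7)(7u+2)(u-2)(u-6)

By the rational root theorem, u = -2/7 is a root, so (7u+2) is a factor; dividing leaves 2u**3-23u**2+80u-84.
Then u = 7/2 is a root, giving the factor (2u-7) and quotient u**2-8u+12.
The remaining quadratic factors as (u-6)(u-2).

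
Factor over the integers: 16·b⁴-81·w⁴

(2·b)⁴ − (3·w)⁴ = ((2·b)² − (3·w)²)((2·b)² + (3·w)²); the first factor splits again, the second (4·b²+9·w²) is irreducible.

(2·b+3·w)·(2·b-3·w)·(4·b²+9·w²)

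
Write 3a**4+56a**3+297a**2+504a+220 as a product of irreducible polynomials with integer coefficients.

(3a+2)(a+11)(a+2)(a+5)

Testing divisors of the constant over divisors of the leading coefficient, a = -2/3 is a root, so (3a+2) is a factor; dividing leaves a**3+18a**2+87a+110.
Then a = -2 is a root, so (a+2) is a factor; dividing leaves a**2+16a+55.
The remaining quadratic factors as (a+5)(a+11).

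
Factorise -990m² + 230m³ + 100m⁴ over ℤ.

10m²(2m + 9)(5m - 11)

Pull out the common factor 10m², then factor the remaining trinomial.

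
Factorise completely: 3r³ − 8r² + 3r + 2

Testing divisors of the constant over divisors of the leading coefficient, r = 1 is a root, giving the factor (r − 1) and quotient 3r² − 5r − 2.
The remaining quadratic factors as (r − 2)(3r + 1).

(3r + 1)(r − 1)(r − 2)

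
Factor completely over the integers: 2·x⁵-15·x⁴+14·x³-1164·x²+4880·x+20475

Testing divisors of the constant over divisors of the leading coefficient, x = 7 is a root, giving the factor (x-7) and quotient 2·x⁴-x³+7·x²-1115·x-2925.
Next, x = 9 is a root, so (x-9) is a factor; dividing leaves 2·x³+17·x²+160·x+325.
Next, x = -5/2 is a root, so (2·x+5) divides it; the quotient is x²+6·x+65.
The quadratic x²+6·x+65 has discriminant -224 < 0 and is irreducible over ℤ.

(2·x+5)·(x-7)·(x-9)·(x²+6·x+65)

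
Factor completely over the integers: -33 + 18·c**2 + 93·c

3·(2·c + 11)·(3·c - 1)

Pull out the common factor 3, then factor the remaining trinomial.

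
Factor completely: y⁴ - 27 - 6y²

(y + 3)(y - 3)(y² + 3)

Substitute u = y² to get a quadratic in u, then factor.
y² - 9 is a difference of squares.
y² + 3 is irreducible over ℤ (always positive, so no real roots).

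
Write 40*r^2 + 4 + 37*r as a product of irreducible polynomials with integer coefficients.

(5*r + 4)*(8*r + 1)

Need a pair with product 40·4 = 160 and sum 37: that's 5 and 32.
Split the middle term: 40*r^2 + 5*r + 32*r + 4 = 5*r*(8*r + 1) + 4*(8*r + 1).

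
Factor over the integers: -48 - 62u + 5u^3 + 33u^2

Among the possible rational roots, u = 2 is a root, so (u - 2) is a factor; dividing leaves 5u^2 + 43u + 24.
The remaining quadratic factors as (u + 8)(5u + 3).

(5u + 3)(u + 8)(u - 2)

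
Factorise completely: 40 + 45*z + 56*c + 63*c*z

(7*c + 5)*(9*z + 8)

Group as (63*c*z + 56*c) + (45*z + 40) = 7*c*(9*z + 8) + 5*(9*z + 8).
Both groups share the factor (9*z + 8).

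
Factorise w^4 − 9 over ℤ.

Substitute u = w^2 to get a quadratic in u, then factor.
w^2 + 3 is irreducible over ℤ (always positive, so no real roots).
w^2 − 3 is irreducible over ℤ (3 is not a perfect square).

(w^2 + 3)(w^2 − 3)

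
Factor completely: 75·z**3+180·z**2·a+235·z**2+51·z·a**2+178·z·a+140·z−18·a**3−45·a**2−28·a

Group: 5·z·(15·z**2+27·z·a+35·z−6·a**2−7·a) + (3·a+4)·(15·z**2+27·z·a+35·z−6·a**2−7·a); both groups contain (15·z**2+27·z·a+35·z−6·a**2−7·a), so (5·z+3·a+4) is a factor with cofactor 15·z**2+27·z·a+35·z−6·a**2−7·a.
The cofactor groups again: 15·z**2+27·z·a+35·z−6·a**2−7·a = 3·z·(5·z−a) + (6·a+7)·(5·z−a); both groups contain (5·z−a), giving (3·z+6·a+7)·(5·z−a).

(5·z−a)·(5·z+3·a+4)·(3·z+6·a+7)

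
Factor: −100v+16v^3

Factor out 4v, leaving 4v^2−25, which is a difference of two squares.

4v(2v+5)(2v−5)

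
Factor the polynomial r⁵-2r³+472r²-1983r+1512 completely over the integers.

(r+9)(r-1)(r-3)(r²-5r+56)

Testing divisors of the constant over divisors of the leading coefficient, r = -9 is a root, so (r+9) divides it; the quotient is r⁴-9r³+79r²-239r+168.
Then r = 3 is a root, giving the factor (r-3) and quotient r³-6r²+61r-56.
Continuing, r = 1 is a root, giving the factor (r-1) and quotient r²-5r+56.
The quadratic r²-5r+56 has discriminant -199 < 0 and is irreducible over ℤ.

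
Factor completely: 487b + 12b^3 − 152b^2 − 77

(2b − 11)(6b − 1)(b − 7)

Trying the rational-root candidates, b = 7 is a root, giving the factor (b − 7) and quotient 12b^2 − 68b + 11.
The remaining quadratic factors as (6b − 1)(2b − 11).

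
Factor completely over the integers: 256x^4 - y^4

(4x + y)(4x - y)(16x^2 + y^2)

Write as (16x^2)² − (y^2)², then factor 16x^2 - y^2 once more.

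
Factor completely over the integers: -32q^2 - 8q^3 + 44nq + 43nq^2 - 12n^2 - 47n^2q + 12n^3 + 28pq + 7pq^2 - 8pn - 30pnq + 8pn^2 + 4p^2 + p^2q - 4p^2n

-(p - 3n + 8q)(4n - q - 4)(p + n - q)

Group: p(-4pn + pq + 4p - 4n^2 + 5nq + 4n - q^2 - 4q) + (-3n + 8q)(-4pn + pq + 4p - 4n^2 + 5nq + 4n - q^2 - 4q); both groups contain (-4pn + pq + 4p - 4n^2 + 5nq + 4n - q^2 - 4q), so (p - 3n + 8q) is a factor with cofactor -4pn + pq + 4p - 4n^2 + 5nq + 4n - q^2 - 4q.
The cofactor groups again: -4pn + pq + 4p - 4n^2 + 5nq + 4n - q^2 - 4q = -4n(p + n - q) + (q + 4)(p + n - q); both groups contain (p + n - q), giving -(4n - q - 4)(p + n - q).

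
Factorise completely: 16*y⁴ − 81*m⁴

(2*y − 3*m)*(2*y + 3*m)*(4*y² + 9*m²)

Write as (4*y²)² − (9*m²)², then factor 4*y² − 9*m² once more.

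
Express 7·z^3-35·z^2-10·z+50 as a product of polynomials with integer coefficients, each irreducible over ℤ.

(z-5)·(7·z^2-10)

Group as (7·z^3-10·z) + (-35·z^2+50) = z·(7·z^2-10) - 5·(7·z^2-10).
Both groups share the factor (7·z^2-10).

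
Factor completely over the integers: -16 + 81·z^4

Difference of squares twice: with A = 3·z and B = 2, A⁴ − B⁴ = (A² − B²)(A² + B²), and A² − B² factors again.

(3·z + 2)·(3·z - 2)·(9·z^2 + 4)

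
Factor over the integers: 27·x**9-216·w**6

Every term has a factor of 27; factoring it out leaves x**9-8·w**6.
Recognize a difference of cubes with the parts x**3 and 2·w**2.

27·(x**3-2·w**2)·(x**6+2·x**3·w**2+4·w**4)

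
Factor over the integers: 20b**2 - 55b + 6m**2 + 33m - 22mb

(2m - 4b + 11)(3m - 5b)

Group: 2m(3m - 5b) + (-4b + 11)(3m - 5b); both groups contain (3m - 5b).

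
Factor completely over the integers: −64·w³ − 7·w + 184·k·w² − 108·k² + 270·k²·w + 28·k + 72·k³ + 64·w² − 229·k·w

Group: 3·k·(24·k² + 26·k·w − 28·k − 8·w² + 7·w) + (8·w − 1)·(24·k² + 26·k·w − 28·k − 8·w² + 7·w); both groups contain (24·k² + 26·k·w − 28·k − 8·w² + 7·w), so (3·k + 8·w − 1) is a factor with cofactor 24·k² + 26·k·w − 28·k − 8·w² + 7·w.
The cofactor groups again: 24·k² + 26·k·w − 28·k − 8·w² + 7·w = 6·k·(4·k − w) + (8·w − 7)·(4·k − w); both groups contain (4·k − w), giving (6·k + 8·w − 7)·(4·k − w).

(3·k + 8·w − 1)·(4·k − w)·(6·k + 8·w − 7)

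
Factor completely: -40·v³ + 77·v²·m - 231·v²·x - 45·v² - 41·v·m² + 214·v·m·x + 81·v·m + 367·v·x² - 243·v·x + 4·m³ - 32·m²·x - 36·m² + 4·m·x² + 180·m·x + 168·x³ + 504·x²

-(5·v - 4·m - 8·x)·(8·v - m + 3·x + 9)·(v - m + 7·x)

Group: 8·v·(-5·v² + 9·v·m - 27·v·x - 4·m² + 20·m·x + 56·x²) + (-m + 3·x + 9)·(-5·v² + 9·v·m - 27·v·x - 4·m² + 20·m·x + 56·x²); both groups contain (-5·v² + 9·v·m - 27·v·x - 4·m² + 20·m·x + 56·x²), so (8·v - m + 3·x + 9) is a factor with cofactor -5·v² + 9·v·m - 27·v·x - 4·m² + 20·m·x + 56·x².
The cofactor groups again: -5·v² + 9·v·m - 27·v·x - 4·m² + 20·m·x + 56·x² = -v·(5·v - 4·m - 8·x) + (m - 7·x)·(5·v - 4·m - 8·x); both groups contain (5·v - 4·m - 8·x), giving -(v - m + 7·x)·(5·v - 4·m - 8·x).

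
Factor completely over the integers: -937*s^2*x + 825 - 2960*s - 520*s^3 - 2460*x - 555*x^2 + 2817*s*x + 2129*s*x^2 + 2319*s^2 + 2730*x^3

-(13*s + 14*x - 5)*(5*s + 13*x - 11)*(8*s - 15*x - 15)

Group: 5*s*(-104*s^2 + 83*s*x + 235*s + 210*x^2 + 135*x - 75) + (13*x - 11)*(-104*s^2 + 83*s*x + 235*s + 210*x^2 + 135*x - 75); both groups contain (-104*s^2 + 83*s*x + 235*s + 210*x^2 + 135*x - 75), so (5*s + 13*x - 11) is a factor with cofactor -104*s^2 + 83*s*x + 235*s + 210*x^2 + 135*x - 75.
The cofactor groups again: -104*s^2 + 83*s*x + 235*s + 210*x^2 + 135*x - 75 = -13*s*(8*s - 15*x - 15) + (-14*x + 5)*(8*s - 15*x - 15); both groups contain (8*s - 15*x - 15), giving -(13*s + 14*x - 5)*(8*s - 15*x - 15).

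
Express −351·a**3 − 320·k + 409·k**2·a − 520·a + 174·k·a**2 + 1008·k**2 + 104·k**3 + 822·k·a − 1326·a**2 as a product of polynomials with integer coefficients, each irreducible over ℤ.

Group: 13·k·(8·k**2 + 37·k·a + 80·k + 39·a**2 + 130·a) + (−9·a − 4)·(8·k**2 + 37·k·a + 80·k + 39·a**2 + 130·a); both groups contain (8·k**2 + 37·k·a + 80·k + 39·a**2 + 130·a), so (13·k − 9·a − 4) is a factor with cofactor 8·k**2 + 37·k·a + 80·k + 39·a**2 + 130·a.
The cofactor groups again: 8·k**2 + 37·k·a + 80·k + 39·a**2 + 130·a = k·(8·k + 13·a) + (3·a + 10)·(8·k + 13·a); both groups contain (8·k + 13·a), giving (k + 3·a + 10)·(8·k + 13·a).

(13·k − 9·a − 4)·(8·k + 13·a)·(k + 3·a + 10)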